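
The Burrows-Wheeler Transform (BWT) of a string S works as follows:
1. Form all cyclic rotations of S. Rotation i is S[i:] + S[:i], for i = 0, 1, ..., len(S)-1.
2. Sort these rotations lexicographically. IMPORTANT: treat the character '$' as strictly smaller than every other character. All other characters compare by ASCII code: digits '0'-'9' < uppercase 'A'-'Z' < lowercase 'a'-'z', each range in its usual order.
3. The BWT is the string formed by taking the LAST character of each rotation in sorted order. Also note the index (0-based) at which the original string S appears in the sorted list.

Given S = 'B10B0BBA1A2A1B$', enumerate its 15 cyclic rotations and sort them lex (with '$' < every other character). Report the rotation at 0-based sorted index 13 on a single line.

Answer: BA1A2A1B$B10B0B

Derivation:
All 15 rotations (rotation i = S[i:]+S[:i]):
  rot[0] = B10B0BBA1A2A1B$
  rot[1] = 10B0BBA1A2A1B$B
  rot[2] = 0B0BBA1A2A1B$B1
  rot[3] = B0BBA1A2A1B$B10
  rot[4] = 0BBA1A2A1B$B10B
  rot[5] = BBA1A2A1B$B10B0
  rot[6] = BA1A2A1B$B10B0B
  rot[7] = A1A2A1B$B10B0BB
  rot[8] = 1A2A1B$B10B0BBA
  rot[9] = A2A1B$B10B0BBA1
  rot[10] = 2A1B$B10B0BBA1A
  rot[11] = A1B$B10B0BBA1A2
  rot[12] = 1B$B10B0BBA1A2A
  rot[13] = B$B10B0BBA1A2A1
  rot[14] = $B10B0BBA1A2A1B
Sorted (with $ < everything):
  sorted[0] = $B10B0BBA1A2A1B
  sorted[1] = 0B0BBA1A2A1B$B1
  sorted[2] = 0BBA1A2A1B$B10B
  sorted[3] = 10B0BBA1A2A1B$B
  sorted[4] = 1A2A1B$B10B0BBA
  sorted[5] = 1B$B10B0BBA1A2A
  sorted[6] = 2A1B$B10B0BBA1A
  sorted[7] = A1A2A1B$B10B0BB
  sorted[8] = A1B$B10B0BBA1A2
  sorted[9] = A2A1B$B10B0BBA1
  sorted[10] = B$B10B0BBA1A2A1
  sorted[11] = B0BBA1A2A1B$B10
  sorted[12] = B10B0BBA1A2A1B$
  sorted[13] = BA1A2A1B$B10B0B
  sorted[14] = BBA1A2A1B$B10B0
sorted[13] = BA1A2A1B$B10B0B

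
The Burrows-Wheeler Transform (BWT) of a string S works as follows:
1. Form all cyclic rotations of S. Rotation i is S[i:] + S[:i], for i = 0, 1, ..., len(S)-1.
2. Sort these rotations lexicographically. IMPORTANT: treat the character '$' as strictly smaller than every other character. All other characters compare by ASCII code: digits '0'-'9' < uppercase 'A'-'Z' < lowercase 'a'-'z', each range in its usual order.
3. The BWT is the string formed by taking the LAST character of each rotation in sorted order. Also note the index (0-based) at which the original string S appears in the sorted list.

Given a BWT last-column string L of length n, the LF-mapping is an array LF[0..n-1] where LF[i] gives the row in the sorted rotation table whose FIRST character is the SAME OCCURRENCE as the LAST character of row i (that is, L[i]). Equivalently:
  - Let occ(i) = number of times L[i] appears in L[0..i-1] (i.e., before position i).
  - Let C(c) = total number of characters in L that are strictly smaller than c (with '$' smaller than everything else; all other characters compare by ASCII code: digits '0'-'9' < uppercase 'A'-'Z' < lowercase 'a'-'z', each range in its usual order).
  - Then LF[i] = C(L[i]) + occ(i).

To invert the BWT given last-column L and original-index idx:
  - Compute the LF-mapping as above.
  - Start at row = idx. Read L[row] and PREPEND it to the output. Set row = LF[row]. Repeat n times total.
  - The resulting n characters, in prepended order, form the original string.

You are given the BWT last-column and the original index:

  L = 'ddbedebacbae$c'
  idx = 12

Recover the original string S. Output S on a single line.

LF mapping: 8 9 3 11 10 12 4 1 6 5 2 13 0 7
Walk LF starting at row 12, prepending L[row]:
  step 1: row=12, L[12]='$', prepend. Next row=LF[12]=0
  step 2: row=0, L[0]='d', prepend. Next row=LF[0]=8
  step 3: row=8, L[8]='c', prepend. Next row=LF[8]=6
  step 4: row=6, L[6]='b', prepend. Next row=LF[6]=4
  step 5: row=4, L[4]='d', prepend. Next row=LF[4]=10
  step 6: row=10, L[10]='a', prepend. Next row=LF[10]=2
  step 7: row=2, L[2]='b', prepend. Next row=LF[2]=3
  step 8: row=3, L[3]='e', prepend. Next row=LF[3]=11
  step 9: row=11, L[11]='e', prepend. Next row=LF[11]=13
  step 10: row=13, L[13]='c', prepend. Next row=LF[13]=7
  step 11: row=7, L[7]='a', prepend. Next row=LF[7]=1
  step 12: row=1, L[1]='d', prepend. Next row=LF[1]=9
  step 13: row=9, L[9]='b', prepend. Next row=LF[9]=5
  step 14: row=5, L[5]='e', prepend. Next row=LF[5]=12
Reversed output: ebdaceebadbcd$

Answer: ebdaceebadbcd$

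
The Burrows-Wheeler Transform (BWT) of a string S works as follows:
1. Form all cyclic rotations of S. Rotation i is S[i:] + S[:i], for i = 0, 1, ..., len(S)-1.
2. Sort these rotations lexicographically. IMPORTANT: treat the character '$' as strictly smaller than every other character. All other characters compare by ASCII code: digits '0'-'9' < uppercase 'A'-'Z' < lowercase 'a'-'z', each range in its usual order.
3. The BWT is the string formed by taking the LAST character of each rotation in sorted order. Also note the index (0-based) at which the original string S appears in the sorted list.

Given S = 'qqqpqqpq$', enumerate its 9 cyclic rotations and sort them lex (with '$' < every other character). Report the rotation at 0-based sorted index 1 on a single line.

All 9 rotations (rotation i = S[i:]+S[:i]):
  rot[0] = qqqpqqpq$
  rot[1] = qqpqqpq$q
  rot[2] = qpqqpq$qq
  rot[3] = pqqpq$qqq
  rot[4] = qqpq$qqqp
  rot[5] = qpq$qqqpq
  rot[6] = pq$qqqpqq
  rot[7] = q$qqqpqqp
  rot[8] = $qqqpqqpq
Sorted (with $ < everything):
  sorted[0] = $qqqpqqpq
  sorted[1] = pq$qqqpqq
  sorted[2] = pqqpq$qqq
  sorted[3] = q$qqqpqqp
  sorted[4] = qpq$qqqpq
  sorted[5] = qpqqpq$qq
  sorted[6] = qqpq$qqqp
  sorted[7] = qqpqqpq$q
  sorted[8] = qqqpqqpq$
sorted[1] = pq$qqqpqq

Answer: pq$qqqpqq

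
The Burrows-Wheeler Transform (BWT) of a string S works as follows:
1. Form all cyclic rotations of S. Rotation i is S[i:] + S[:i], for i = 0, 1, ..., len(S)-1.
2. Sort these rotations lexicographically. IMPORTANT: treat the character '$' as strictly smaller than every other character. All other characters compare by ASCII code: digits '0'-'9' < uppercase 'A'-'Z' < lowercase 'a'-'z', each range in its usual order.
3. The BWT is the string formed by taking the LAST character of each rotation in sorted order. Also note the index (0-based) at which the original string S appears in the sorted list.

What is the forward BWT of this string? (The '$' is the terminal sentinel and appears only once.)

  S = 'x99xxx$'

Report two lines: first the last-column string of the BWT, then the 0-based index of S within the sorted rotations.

All 7 rotations (rotation i = S[i:]+S[:i]):
  rot[0] = x99xxx$
  rot[1] = 99xxx$x
  rot[2] = 9xxx$x9
  rot[3] = xxx$x99
  rot[4] = xx$x99x
  rot[5] = x$x99xx
  rot[6] = $x99xxx
Sorted (with $ < everything):
  sorted[0] = $x99xxx  (last char: 'x')
  sorted[1] = 99xxx$x  (last char: 'x')
  sorted[2] = 9xxx$x9  (last char: '9')
  sorted[3] = x$x99xx  (last char: 'x')
  sorted[4] = x99xxx$  (last char: '$')
  sorted[5] = xx$x99x  (last char: 'x')
  sorted[6] = xxx$x99  (last char: '9')
Last column: xx9x$x9
Original string S is at sorted index 4

Answer: xx9x$x9
4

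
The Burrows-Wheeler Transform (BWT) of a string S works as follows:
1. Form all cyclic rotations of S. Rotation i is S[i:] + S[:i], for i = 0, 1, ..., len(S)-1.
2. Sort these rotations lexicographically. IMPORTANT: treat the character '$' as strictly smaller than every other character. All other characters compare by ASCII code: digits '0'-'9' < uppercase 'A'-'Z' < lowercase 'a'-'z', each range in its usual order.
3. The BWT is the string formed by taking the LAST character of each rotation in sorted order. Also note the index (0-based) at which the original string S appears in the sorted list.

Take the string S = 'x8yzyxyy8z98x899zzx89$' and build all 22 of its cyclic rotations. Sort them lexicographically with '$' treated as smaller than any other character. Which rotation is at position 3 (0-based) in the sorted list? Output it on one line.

All 22 rotations (rotation i = S[i:]+S[:i]):
  rot[0] = x8yzyxyy8z98x899zzx89$
  rot[1] = 8yzyxyy8z98x899zzx89$x
  rot[2] = yzyxyy8z98x899zzx89$x8
  rot[3] = zyxyy8z98x899zzx89$x8y
  rot[4] = yxyy8z98x899zzx89$x8yz
  rot[5] = xyy8z98x899zzx89$x8yzy
  rot[6] = yy8z98x899zzx89$x8yzyx
  rot[7] = y8z98x899zzx89$x8yzyxy
  rot[8] = 8z98x899zzx89$x8yzyxyy
  rot[9] = z98x899zzx89$x8yzyxyy8
  rot[10] = 98x899zzx89$x8yzyxyy8z
  rot[11] = 8x899zzx89$x8yzyxyy8z9
  rot[12] = x899zzx89$x8yzyxyy8z98
  rot[13] = 899zzx89$x8yzyxyy8z98x
  rot[14] = 99zzx89$x8yzyxyy8z98x8
  rot[15] = 9zzx89$x8yzyxyy8z98x89
  rot[16] = zzx89$x8yzyxyy8z98x899
  rot[17] = zx89$x8yzyxyy8z98x899z
  rot[18] = x89$x8yzyxyy8z98x899zz
  rot[19] = 89$x8yzyxyy8z98x899zzx
  rot[20] = 9$x8yzyxyy8z98x899zzx8
  rot[21] = $x8yzyxyy8z98x899zzx89
Sorted (with $ < everything):
  sorted[0] = $x8yzyxyy8z98x899zzx89
  sorted[1] = 89$x8yzyxyy8z98x899zzx
  sorted[2] = 899zzx89$x8yzyxyy8z98x
  sorted[3] = 8x899zzx89$x8yzyxyy8z9
  sorted[4] = 8yzyxyy8z98x899zzx89$x
  sorted[5] = 8z98x899zzx89$x8yzyxyy
  sorted[6] = 9$x8yzyxyy8z98x899zzx8
  sorted[7] = 98x899zzx89$x8yzyxyy8z
  sorted[8] = 99zzx89$x8yzyxyy8z98x8
  sorted[9] = 9zzx89$x8yzyxyy8z98x89
  sorted[10] = x89$x8yzyxyy8z98x899zz
  sorted[11] = x899zzx89$x8yzyxyy8z98
  sorted[12] = x8yzyxyy8z98x899zzx89$
  sorted[13] = xyy8z98x899zzx89$x8yzy
  sorted[14] = y8z98x899zzx89$x8yzyxy
  sorted[15] = yxyy8z98x899zzx89$x8yz
  sorted[16] = yy8z98x899zzx89$x8yzyx
  sorted[17] = yzyxyy8z98x899zzx89$x8
  sorted[18] = z98x899zzx89$x8yzyxyy8
  sorted[19] = zx89$x8yzyxyy8z98x899z
  sorted[20] = zyxyy8z98x899zzx89$x8y
  sorted[21] = zzx89$x8yzyxyy8z98x899
sorted[3] = 8x899zzx89$x8yzyxyy8z9

Answer: 8x899zzx89$x8yzyxyy8z9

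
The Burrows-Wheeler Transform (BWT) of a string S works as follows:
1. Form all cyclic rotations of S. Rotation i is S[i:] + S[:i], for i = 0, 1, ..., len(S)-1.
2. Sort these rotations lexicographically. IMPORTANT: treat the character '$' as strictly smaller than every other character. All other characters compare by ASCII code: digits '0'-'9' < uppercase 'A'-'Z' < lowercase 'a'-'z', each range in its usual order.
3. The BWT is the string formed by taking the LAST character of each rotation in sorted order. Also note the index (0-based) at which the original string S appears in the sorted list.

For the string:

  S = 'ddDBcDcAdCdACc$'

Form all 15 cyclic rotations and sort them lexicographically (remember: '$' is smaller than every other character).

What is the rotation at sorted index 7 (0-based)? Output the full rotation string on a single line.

All 15 rotations (rotation i = S[i:]+S[:i]):
  rot[0] = ddDBcDcAdCdACc$
  rot[1] = dDBcDcAdCdACc$d
  rot[2] = DBcDcAdCdACc$dd
  rot[3] = BcDcAdCdACc$ddD
  rot[4] = cDcAdCdACc$ddDB
  rot[5] = DcAdCdACc$ddDBc
  rot[6] = cAdCdACc$ddDBcD
  rot[7] = AdCdACc$ddDBcDc
  rot[8] = dCdACc$ddDBcDcA
  rot[9] = CdACc$ddDBcDcAd
  rot[10] = dACc$ddDBcDcAdC
  rot[11] = ACc$ddDBcDcAdCd
  rot[12] = Cc$ddDBcDcAdCdA
  rot[13] = c$ddDBcDcAdCdAC
  rot[14] = $ddDBcDcAdCdACc
Sorted (with $ < everything):
  sorted[0] = $ddDBcDcAdCdACc
  sorted[1] = ACc$ddDBcDcAdCd
  sorted[2] = AdCdACc$ddDBcDc
  sorted[3] = BcDcAdCdACc$ddD
  sorted[4] = Cc$ddDBcDcAdCdA
  sorted[5] = CdACc$ddDBcDcAd
  sorted[6] = DBcDcAdCdACc$dd
  sorted[7] = DcAdCdACc$ddDBc
  sorted[8] = c$ddDBcDcAdCdAC
  sorted[9] = cAdCdACc$ddDBcD
  sorted[10] = cDcAdCdACc$ddDB
  sorted[11] = dACc$ddDBcDcAdC
  sorted[12] = dCdACc$ddDBcDcA
  sorted[13] = dDBcDcAdCdACc$d
  sorted[14] = ddDBcDcAdCdACc$
sorted[7] = DcAdCdACc$ddDBc

Answer: DcAdCdACc$ddDBc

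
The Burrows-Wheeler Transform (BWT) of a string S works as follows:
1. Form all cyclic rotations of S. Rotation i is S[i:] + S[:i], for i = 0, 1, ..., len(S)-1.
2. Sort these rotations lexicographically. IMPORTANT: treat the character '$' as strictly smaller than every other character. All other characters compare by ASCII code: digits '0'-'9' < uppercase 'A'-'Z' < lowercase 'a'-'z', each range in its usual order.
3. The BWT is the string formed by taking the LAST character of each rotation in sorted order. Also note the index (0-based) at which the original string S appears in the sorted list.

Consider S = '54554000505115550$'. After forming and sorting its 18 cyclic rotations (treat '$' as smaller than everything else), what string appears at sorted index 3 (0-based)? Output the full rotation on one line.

Answer: 00505115550$545540

Derivation:
All 18 rotations (rotation i = S[i:]+S[:i]):
  rot[0] = 54554000505115550$
  rot[1] = 4554000505115550$5
  rot[2] = 554000505115550$54
  rot[3] = 54000505115550$545
  rot[4] = 4000505115550$5455
  rot[5] = 000505115550$54554
  rot[6] = 00505115550$545540
  rot[7] = 0505115550$5455400
  rot[8] = 505115550$54554000
  rot[9] = 05115550$545540005
  rot[10] = 5115550$5455400050
  rot[11] = 115550$54554000505
  rot[12] = 15550$545540005051
  rot[13] = 5550$5455400050511
  rot[14] = 550$54554000505115
  rot[15] = 50$545540005051155
  rot[16] = 0$5455400050511555
  rot[17] = $54554000505115550
Sorted (with $ < everything):
  sorted[0] = $54554000505115550
  sorted[1] = 0$5455400050511555
  sorted[2] = 000505115550$54554
  sorted[3] = 00505115550$545540
  sorted[4] = 0505115550$5455400
  sorted[5] = 05115550$545540005
  sorted[6] = 115550$54554000505
  sorted[7] = 15550$545540005051
  sorted[8] = 4000505115550$5455
  sorted[9] = 4554000505115550$5
  sorted[10] = 50$545540005051155
  sorted[11] = 505115550$54554000
  sorted[12] = 5115550$5455400050
  sorted[13] = 54000505115550$545
  sorted[14] = 54554000505115550$
  sorted[15] = 550$54554000505115
  sorted[16] = 554000505115550$54
  sorted[17] = 5550$5455400050511
sorted[3] = 00505115550$545540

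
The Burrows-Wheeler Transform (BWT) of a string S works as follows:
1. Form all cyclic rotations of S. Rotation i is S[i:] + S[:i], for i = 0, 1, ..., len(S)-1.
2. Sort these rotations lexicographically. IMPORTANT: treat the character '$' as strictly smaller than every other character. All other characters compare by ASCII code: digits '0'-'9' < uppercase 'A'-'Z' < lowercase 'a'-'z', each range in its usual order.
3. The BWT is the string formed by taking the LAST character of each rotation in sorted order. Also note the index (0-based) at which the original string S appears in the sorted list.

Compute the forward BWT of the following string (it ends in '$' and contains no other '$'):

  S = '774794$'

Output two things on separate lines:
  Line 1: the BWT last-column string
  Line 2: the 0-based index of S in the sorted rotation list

Answer: 4977$47
4

Derivation:
All 7 rotations (rotation i = S[i:]+S[:i]):
  rot[0] = 774794$
  rot[1] = 74794$7
  rot[2] = 4794$77
  rot[3] = 794$774
  rot[4] = 94$7747
  rot[5] = 4$77479
  rot[6] = $774794
Sorted (with $ < everything):
  sorted[0] = $774794  (last char: '4')
  sorted[1] = 4$77479  (last char: '9')
  sorted[2] = 4794$77  (last char: '7')
  sorted[3] = 74794$7  (last char: '7')
  sorted[4] = 774794$  (last char: '$')
  sorted[5] = 794$774  (last char: '4')
  sorted[6] = 94$7747  (last char: '7')
Last column: 4977$47
Original string S is at sorted index 4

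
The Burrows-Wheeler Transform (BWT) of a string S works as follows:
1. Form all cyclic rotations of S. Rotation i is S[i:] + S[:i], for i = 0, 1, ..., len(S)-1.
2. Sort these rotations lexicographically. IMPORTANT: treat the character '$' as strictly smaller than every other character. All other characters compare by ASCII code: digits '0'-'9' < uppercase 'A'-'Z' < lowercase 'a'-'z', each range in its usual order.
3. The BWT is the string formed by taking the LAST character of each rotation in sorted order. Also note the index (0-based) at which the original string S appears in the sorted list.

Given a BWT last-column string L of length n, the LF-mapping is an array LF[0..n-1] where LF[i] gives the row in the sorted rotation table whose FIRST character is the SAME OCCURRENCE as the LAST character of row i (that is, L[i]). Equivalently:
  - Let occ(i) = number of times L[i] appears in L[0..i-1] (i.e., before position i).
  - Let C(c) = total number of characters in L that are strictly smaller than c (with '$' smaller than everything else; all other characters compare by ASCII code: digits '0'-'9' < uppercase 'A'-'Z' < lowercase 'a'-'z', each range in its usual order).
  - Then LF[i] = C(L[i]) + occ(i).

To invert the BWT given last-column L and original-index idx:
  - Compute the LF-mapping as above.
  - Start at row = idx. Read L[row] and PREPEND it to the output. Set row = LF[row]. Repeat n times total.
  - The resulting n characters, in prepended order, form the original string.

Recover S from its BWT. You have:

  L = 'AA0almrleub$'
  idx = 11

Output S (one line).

Answer: umbrellaA0A$

Derivation:
LF mapping: 2 3 1 4 7 9 10 8 6 11 5 0
Walk LF starting at row 11, prepending L[row]:
  step 1: row=11, L[11]='$', prepend. Next row=LF[11]=0
  step 2: row=0, L[0]='A', prepend. Next row=LF[0]=2
  step 3: row=2, L[2]='0', prepend. Next row=LF[2]=1
  step 4: row=1, L[1]='A', prepend. Next row=LF[1]=3
  step 5: row=3, L[3]='a', prepend. Next row=LF[3]=4
  step 6: row=4, L[4]='l', prepend. Next row=LF[4]=7
  step 7: row=7, L[7]='l', prepend. Next row=LF[7]=8
  step 8: row=8, L[8]='e', prepend. Next row=LF[8]=6
  step 9: row=6, L[6]='r', prepend. Next row=LF[6]=10
  step 10: row=10, L[10]='b', prepend. Next row=LF[10]=5
  step 11: row=5, L[5]='m', prepend. Next row=LF[5]=9
  step 12: row=9, L[9]='u', prepend. Next row=LF[9]=11
Reversed output: umbrellaA0A$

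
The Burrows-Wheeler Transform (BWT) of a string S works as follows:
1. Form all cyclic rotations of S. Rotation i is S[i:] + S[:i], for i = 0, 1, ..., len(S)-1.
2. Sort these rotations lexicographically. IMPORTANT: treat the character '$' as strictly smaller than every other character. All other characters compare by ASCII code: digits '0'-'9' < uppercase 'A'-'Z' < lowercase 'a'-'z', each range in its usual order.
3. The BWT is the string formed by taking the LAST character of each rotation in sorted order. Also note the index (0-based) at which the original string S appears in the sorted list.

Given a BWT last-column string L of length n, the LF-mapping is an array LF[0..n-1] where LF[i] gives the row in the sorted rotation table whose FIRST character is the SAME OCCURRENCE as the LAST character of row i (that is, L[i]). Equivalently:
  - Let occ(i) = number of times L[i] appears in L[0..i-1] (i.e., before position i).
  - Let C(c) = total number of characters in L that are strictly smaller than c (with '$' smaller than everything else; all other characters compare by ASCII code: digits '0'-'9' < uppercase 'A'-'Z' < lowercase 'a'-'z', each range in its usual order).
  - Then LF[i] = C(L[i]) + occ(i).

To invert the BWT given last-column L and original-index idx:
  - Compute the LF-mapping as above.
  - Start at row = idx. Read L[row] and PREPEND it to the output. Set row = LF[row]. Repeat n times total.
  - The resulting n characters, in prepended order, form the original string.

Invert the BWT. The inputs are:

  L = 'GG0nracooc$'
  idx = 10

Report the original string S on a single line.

Answer: raccoonG0G$

Derivation:
LF mapping: 2 3 1 7 10 4 5 8 9 6 0
Walk LF starting at row 10, prepending L[row]:
  step 1: row=10, L[10]='$', prepend. Next row=LF[10]=0
  step 2: row=0, L[0]='G', prepend. Next row=LF[0]=2
  step 3: row=2, L[2]='0', prepend. Next row=LF[2]=1
  step 4: row=1, L[1]='G', prepend. Next row=LF[1]=3
  step 5: row=3, L[3]='n', prepend. Next row=LF[3]=7
  step 6: row=7, L[7]='o', prepend. Next row=LF[7]=8
  step 7: row=8, L[8]='o', prepend. Next row=LF[8]=9
  step 8: row=9, L[9]='c', prepend. Next row=LF[9]=6
  step 9: row=6, L[6]='c', prepend. Next row=LF[6]=5
  step 10: row=5, L[5]='a', prepend. Next row=LF[5]=4
  step 11: row=4, L[4]='r', prepend. Next row=LF[4]=10
Reversed output: raccoonG0G$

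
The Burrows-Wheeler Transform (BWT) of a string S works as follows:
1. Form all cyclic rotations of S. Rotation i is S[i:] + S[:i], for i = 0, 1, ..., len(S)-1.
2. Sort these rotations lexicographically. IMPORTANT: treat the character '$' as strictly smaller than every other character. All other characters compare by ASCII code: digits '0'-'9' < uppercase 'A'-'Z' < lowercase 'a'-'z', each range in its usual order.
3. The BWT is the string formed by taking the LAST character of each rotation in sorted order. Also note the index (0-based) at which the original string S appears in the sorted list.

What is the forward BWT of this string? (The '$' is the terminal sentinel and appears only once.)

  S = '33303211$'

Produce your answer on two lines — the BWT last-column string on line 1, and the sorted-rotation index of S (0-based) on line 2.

Answer: 13123303$
8

Derivation:
All 9 rotations (rotation i = S[i:]+S[:i]):
  rot[0] = 33303211$
  rot[1] = 3303211$3
  rot[2] = 303211$33
  rot[3] = 03211$333
  rot[4] = 3211$3330
  rot[5] = 211$33303
  rot[6] = 11$333032
  rot[7] = 1$3330321
  rot[8] = $33303211
Sorted (with $ < everything):
  sorted[0] = $33303211  (last char: '1')
  sorted[1] = 03211$333  (last char: '3')
  sorted[2] = 1$3330321  (last char: '1')
  sorted[3] = 11$333032  (last char: '2')
  sorted[4] = 211$33303  (last char: '3')
  sorted[5] = 303211$33  (last char: '3')
  sorted[6] = 3211$3330  (last char: '0')
  sorted[7] = 3303211$3  (last char: '3')
  sorted[8] = 33303211$  (last char: '$')
Last column: 13123303$
Original string S is at sorted index 8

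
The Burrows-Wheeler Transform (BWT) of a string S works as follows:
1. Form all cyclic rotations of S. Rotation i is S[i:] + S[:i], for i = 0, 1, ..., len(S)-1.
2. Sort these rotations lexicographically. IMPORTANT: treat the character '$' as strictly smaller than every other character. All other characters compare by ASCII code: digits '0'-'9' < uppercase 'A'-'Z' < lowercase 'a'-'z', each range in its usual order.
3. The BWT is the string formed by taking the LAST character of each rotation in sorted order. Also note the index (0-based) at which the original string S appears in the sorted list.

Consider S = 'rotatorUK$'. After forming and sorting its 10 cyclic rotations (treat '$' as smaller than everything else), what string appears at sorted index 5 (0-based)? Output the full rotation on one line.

All 10 rotations (rotation i = S[i:]+S[:i]):
  rot[0] = rotatorUK$
  rot[1] = otatorUK$r
  rot[2] = tatorUK$ro
  rot[3] = atorUK$rot
  rot[4] = torUK$rota
  rot[5] = orUK$rotat
  rot[6] = rUK$rotato
  rot[7] = UK$rotator
  rot[8] = K$rotatorU
  rot[9] = $rotatorUK
Sorted (with $ < everything):
  sorted[0] = $rotatorUK
  sorted[1] = K$rotatorU
  sorted[2] = UK$rotator
  sorted[3] = atorUK$rot
  sorted[4] = orUK$rotat
  sorted[5] = otatorUK$r
  sorted[6] = rUK$rotato
  sorted[7] = rotatorUK$
  sorted[8] = tatorUK$ro
  sorted[9] = torUK$rota
sorted[5] = otatorUK$r

Answer: otatorUK$r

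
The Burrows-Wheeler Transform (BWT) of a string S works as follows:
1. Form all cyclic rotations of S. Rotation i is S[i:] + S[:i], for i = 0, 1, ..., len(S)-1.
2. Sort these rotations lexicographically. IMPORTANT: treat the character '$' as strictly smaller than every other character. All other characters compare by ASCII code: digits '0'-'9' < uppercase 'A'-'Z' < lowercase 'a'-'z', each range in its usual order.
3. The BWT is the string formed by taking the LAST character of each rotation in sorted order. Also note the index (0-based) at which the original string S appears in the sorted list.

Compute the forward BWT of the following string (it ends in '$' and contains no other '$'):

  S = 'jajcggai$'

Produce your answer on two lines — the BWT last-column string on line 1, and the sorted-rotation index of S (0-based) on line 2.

All 9 rotations (rotation i = S[i:]+S[:i]):
  rot[0] = jajcggai$
  rot[1] = ajcggai$j
  rot[2] = jcggai$ja
  rot[3] = cggai$jaj
  rot[4] = ggai$jajc
  rot[5] = gai$jajcg
  rot[6] = ai$jajcgg
  rot[7] = i$jajcgga
  rot[8] = $jajcggai
Sorted (with $ < everything):
  sorted[0] = $jajcggai  (last char: 'i')
  sorted[1] = ai$jajcgg  (last char: 'g')
  sorted[2] = ajcggai$j  (last char: 'j')
  sorted[3] = cggai$jaj  (last char: 'j')
  sorted[4] = gai$jajcg  (last char: 'g')
  sorted[5] = ggai$jajc  (last char: 'c')
  sorted[6] = i$jajcgga  (last char: 'a')
  sorted[7] = jajcggai$  (last char: '$')
  sorted[8] = jcggai$ja  (last char: 'a')
Last column: igjjgca$a
Original string S is at sorted index 7

Answer: igjjgca$a
7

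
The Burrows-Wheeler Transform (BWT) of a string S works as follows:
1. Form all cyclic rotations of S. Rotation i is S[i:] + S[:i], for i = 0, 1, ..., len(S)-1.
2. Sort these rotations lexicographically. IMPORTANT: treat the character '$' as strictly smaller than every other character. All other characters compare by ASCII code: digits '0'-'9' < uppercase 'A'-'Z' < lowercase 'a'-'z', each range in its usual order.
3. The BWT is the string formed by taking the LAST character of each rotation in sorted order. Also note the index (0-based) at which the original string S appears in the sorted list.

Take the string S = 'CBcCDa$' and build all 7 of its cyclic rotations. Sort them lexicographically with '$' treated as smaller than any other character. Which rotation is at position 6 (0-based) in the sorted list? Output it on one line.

All 7 rotations (rotation i = S[i:]+S[:i]):
  rot[0] = CBcCDa$
  rot[1] = BcCDa$C
  rot[2] = cCDa$CB
  rot[3] = CDa$CBc
  rot[4] = Da$CBcC
  rot[5] = a$CBcCD
  rot[6] = $CBcCDa
Sorted (with $ < everything):
  sorted[0] = $CBcCDa
  sorted[1] = BcCDa$C
  sorted[2] = CBcCDa$
  sorted[3] = CDa$CBc
  sorted[4] = Da$CBcC
  sorted[5] = a$CBcCD
  sorted[6] = cCDa$CB
sorted[6] = cCDa$CB

Answer: cCDa$CB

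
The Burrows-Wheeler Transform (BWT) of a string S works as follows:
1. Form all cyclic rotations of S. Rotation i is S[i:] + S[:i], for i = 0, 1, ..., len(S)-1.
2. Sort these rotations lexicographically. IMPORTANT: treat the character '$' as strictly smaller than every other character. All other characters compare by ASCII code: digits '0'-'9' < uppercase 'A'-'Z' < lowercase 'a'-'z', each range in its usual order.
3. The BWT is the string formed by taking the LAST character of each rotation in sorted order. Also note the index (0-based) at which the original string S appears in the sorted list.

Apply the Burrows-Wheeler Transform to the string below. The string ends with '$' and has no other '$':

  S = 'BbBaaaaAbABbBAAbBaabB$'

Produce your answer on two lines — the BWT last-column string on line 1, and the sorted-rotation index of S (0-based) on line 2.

All 22 rotations (rotation i = S[i:]+S[:i]):
  rot[0] = BbBaaaaAbABbBAAbBaabB$
  rot[1] = bBaaaaAbABbBAAbBaabB$B
  rot[2] = BaaaaAbABbBAAbBaabB$Bb
  rot[3] = aaaaAbABbBAAbBaabB$BbB
  rot[4] = aaaAbABbBAAbBaabB$BbBa
  rot[5] = aaAbABbBAAbBaabB$BbBaa
  rot[6] = aAbABbBAAbBaabB$BbBaaa
  rot[7] = AbABbBAAbBaabB$BbBaaaa
  rot[8] = bABbBAAbBaabB$BbBaaaaA
  rot[9] = ABbBAAbBaabB$BbBaaaaAb
  rot[10] = BbBAAbBaabB$BbBaaaaAbA
  rot[11] = bBAAbBaabB$BbBaaaaAbAB
  rot[12] = BAAbBaabB$BbBaaaaAbABb
  rot[13] = AAbBaabB$BbBaaaaAbABbB
  rot[14] = AbBaabB$BbBaaaaAbABbBA
  rot[15] = bBaabB$BbBaaaaAbABbBAA
  rot[16] = BaabB$BbBaaaaAbABbBAAb
  rot[17] = aabB$BbBaaaaAbABbBAAbB
  rot[18] = abB$BbBaaaaAbABbBAAbBa
  rot[19] = bB$BbBaaaaAbABbBAAbBaa
  rot[20] = B$BbBaaaaAbABbBAAbBaab
  rot[21] = $BbBaaaaAbABbBAAbBaabB
Sorted (with $ < everything):
  sorted[0] = $BbBaaaaAbABbBAAbBaabB  (last char: 'B')
  sorted[1] = AAbBaabB$BbBaaaaAbABbB  (last char: 'B')
  sorted[2] = ABbBAAbBaabB$BbBaaaaAb  (last char: 'b')
  sorted[3] = AbABbBAAbBaabB$BbBaaaa  (last char: 'a')
  sorted[4] = AbBaabB$BbBaaaaAbABbBA  (last char: 'A')
  sorted[5] = B$BbBaaaaAbABbBAAbBaab  (last char: 'b')
  sorted[6] = BAAbBaabB$BbBaaaaAbABb  (last char: 'b')
  sorted[7] = BaaaaAbABbBAAbBaabB$Bb  (last char: 'b')
  sorted[8] = BaabB$BbBaaaaAbABbBAAb  (last char: 'b')
  sorted[9] = BbBAAbBaabB$BbBaaaaAbA  (last char: 'A')
  sorted[10] = BbBaaaaAbABbBAAbBaabB$  (last char: '$')
  sorted[11] = aAbABbBAAbBaabB$BbBaaa  (last char: 'a')
  sorted[12] = aaAbABbBAAbBaabB$BbBaa  (last char: 'a')
  sorted[13] = aaaAbABbBAAbBaabB$BbBa  (last char: 'a')
  sorted[14] = aaaaAbABbBAAbBaabB$BbB  (last char: 'B')
  sorted[15] = aabB$BbBaaaaAbABbBAAbB  (last char: 'B')
  sorted[16] = abB$BbBaaaaAbABbBAAbBa  (last char: 'a')
  sorted[17] = bABbBAAbBaabB$BbBaaaaA  (last char: 'A')
  sorted[18] = bB$BbBaaaaAbABbBAAbBaa  (last char: 'a')
  sorted[19] = bBAAbBaabB$BbBaaaaAbAB  (last char: 'B')
  sorted[20] = bBaaaaAbABbBAAbBaabB$B  (last char: 'B')
  sorted[21] = bBaabB$BbBaaaaAbABbBAA  (last char: 'A')
Last column: BBbaAbbbbA$aaaBBaAaBBA
Original string S is at sorted index 10

Answer: BBbaAbbbbA$aaaBBaAaBBA
10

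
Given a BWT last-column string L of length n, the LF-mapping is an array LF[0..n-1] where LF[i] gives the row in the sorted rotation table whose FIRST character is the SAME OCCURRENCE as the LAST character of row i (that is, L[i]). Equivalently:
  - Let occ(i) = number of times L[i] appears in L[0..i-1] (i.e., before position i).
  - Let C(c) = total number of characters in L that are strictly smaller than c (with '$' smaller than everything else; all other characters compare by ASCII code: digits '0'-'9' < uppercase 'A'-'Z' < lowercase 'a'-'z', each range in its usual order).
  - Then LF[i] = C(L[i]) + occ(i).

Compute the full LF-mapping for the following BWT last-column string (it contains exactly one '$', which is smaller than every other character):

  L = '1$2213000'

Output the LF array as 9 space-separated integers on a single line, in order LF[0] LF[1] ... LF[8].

Char counts: '$':1, '0':3, '1':2, '2':2, '3':1
C (first-col start): C('$')=0, C('0')=1, C('1')=4, C('2')=6, C('3')=8
L[0]='1': occ=0, LF[0]=C('1')+0=4+0=4
L[1]='$': occ=0, LF[1]=C('$')+0=0+0=0
L[2]='2': occ=0, LF[2]=C('2')+0=6+0=6
L[3]='2': occ=1, LF[3]=C('2')+1=6+1=7
L[4]='1': occ=1, LF[4]=C('1')+1=4+1=5
L[5]='3': occ=0, LF[5]=C('3')+0=8+0=8
L[6]='0': occ=0, LF[6]=C('0')+0=1+0=1
L[7]='0': occ=1, LF[7]=C('0')+1=1+1=2
L[8]='0': occ=2, LF[8]=C('0')+2=1+2=3

Answer: 4 0 6 7 5 8 1 2 3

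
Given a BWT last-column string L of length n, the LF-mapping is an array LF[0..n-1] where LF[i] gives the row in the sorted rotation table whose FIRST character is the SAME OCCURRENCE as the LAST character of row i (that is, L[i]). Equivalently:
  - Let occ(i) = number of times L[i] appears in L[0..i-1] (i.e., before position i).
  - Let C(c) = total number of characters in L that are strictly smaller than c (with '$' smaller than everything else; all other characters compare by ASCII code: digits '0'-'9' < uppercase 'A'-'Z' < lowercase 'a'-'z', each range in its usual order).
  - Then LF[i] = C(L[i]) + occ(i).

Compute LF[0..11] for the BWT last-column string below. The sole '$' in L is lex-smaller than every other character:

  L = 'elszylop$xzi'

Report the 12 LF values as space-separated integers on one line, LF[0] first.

Char counts: '$':1, 'e':1, 'i':1, 'l':2, 'o':1, 'p':1, 's':1, 'x':1, 'y':1, 'z':2
C (first-col start): C('$')=0, C('e')=1, C('i')=2, C('l')=3, C('o')=5, C('p')=6, C('s')=7, C('x')=8, C('y')=9, C('z')=10
L[0]='e': occ=0, LF[0]=C('e')+0=1+0=1
L[1]='l': occ=0, LF[1]=C('l')+0=3+0=3
L[2]='s': occ=0, LF[2]=C('s')+0=7+0=7
L[3]='z': occ=0, LF[3]=C('z')+0=10+0=10
L[4]='y': occ=0, LF[4]=C('y')+0=9+0=9
L[5]='l': occ=1, LF[5]=C('l')+1=3+1=4
L[6]='o': occ=0, LF[6]=C('o')+0=5+0=5
L[7]='p': occ=0, LF[7]=C('p')+0=6+0=6
L[8]='$': occ=0, LF[8]=C('$')+0=0+0=0
L[9]='x': occ=0, LF[9]=C('x')+0=8+0=8
L[10]='z': occ=1, LF[10]=C('z')+1=10+1=11
L[11]='i': occ=0, LF[11]=C('i')+0=2+0=2

Answer: 1 3 7 10 9 4 5 6 0 8 11 2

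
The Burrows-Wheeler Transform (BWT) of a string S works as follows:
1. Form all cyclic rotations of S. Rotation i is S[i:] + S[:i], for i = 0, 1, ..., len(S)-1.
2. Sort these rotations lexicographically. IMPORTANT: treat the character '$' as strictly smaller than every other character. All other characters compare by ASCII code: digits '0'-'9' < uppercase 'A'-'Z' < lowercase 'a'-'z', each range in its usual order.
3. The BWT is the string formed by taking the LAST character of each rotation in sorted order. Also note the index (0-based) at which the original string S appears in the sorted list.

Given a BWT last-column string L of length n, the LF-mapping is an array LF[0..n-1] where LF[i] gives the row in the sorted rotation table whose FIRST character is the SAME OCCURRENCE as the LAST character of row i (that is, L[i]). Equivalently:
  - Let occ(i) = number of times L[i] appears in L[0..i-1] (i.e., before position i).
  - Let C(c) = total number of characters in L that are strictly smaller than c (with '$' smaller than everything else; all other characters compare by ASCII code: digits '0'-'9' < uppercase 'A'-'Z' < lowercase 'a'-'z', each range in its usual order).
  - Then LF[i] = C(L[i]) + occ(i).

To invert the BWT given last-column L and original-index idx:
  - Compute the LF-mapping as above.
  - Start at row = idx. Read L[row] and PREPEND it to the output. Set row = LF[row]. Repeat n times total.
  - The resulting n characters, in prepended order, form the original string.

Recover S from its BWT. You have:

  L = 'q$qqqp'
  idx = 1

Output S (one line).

Answer: pqqqq$

Derivation:
LF mapping: 2 0 3 4 5 1
Walk LF starting at row 1, prepending L[row]:
  step 1: row=1, L[1]='$', prepend. Next row=LF[1]=0
  step 2: row=0, L[0]='q', prepend. Next row=LF[0]=2
  step 3: row=2, L[2]='q', prepend. Next row=LF[2]=3
  step 4: row=3, L[3]='q', prepend. Next row=LF[3]=4
  step 5: row=4, L[4]='q', prepend. Next row=LF[4]=5
  step 6: row=5, L[5]='p', prepend. Next row=LF[5]=1
Reversed output: pqqqq$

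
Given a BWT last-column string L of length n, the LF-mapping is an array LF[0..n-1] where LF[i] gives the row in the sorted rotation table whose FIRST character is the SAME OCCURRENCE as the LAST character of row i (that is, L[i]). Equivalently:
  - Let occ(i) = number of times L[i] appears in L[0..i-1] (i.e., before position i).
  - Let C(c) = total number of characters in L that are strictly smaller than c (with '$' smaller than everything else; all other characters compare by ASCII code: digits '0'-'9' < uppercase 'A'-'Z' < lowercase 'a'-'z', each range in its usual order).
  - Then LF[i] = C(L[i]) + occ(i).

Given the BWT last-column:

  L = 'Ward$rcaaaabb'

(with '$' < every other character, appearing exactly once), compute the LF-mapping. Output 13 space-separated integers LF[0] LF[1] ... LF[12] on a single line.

Answer: 1 2 11 10 0 12 9 3 4 5 6 7 8

Derivation:
Char counts: '$':1, 'W':1, 'a':5, 'b':2, 'c':1, 'd':1, 'r':2
C (first-col start): C('$')=0, C('W')=1, C('a')=2, C('b')=7, C('c')=9, C('d')=10, C('r')=11
L[0]='W': occ=0, LF[0]=C('W')+0=1+0=1
L[1]='a': occ=0, LF[1]=C('a')+0=2+0=2
L[2]='r': occ=0, LF[2]=C('r')+0=11+0=11
L[3]='d': occ=0, LF[3]=C('d')+0=10+0=10
L[4]='$': occ=0, LF[4]=C('$')+0=0+0=0
L[5]='r': occ=1, LF[5]=C('r')+1=11+1=12
L[6]='c': occ=0, LF[6]=C('c')+0=9+0=9
L[7]='a': occ=1, LF[7]=C('a')+1=2+1=3
L[8]='a': occ=2, LF[8]=C('a')+2=2+2=4
L[9]='a': occ=3, LF[9]=C('a')+3=2+3=5
L[10]='a': occ=4, LF[10]=C('a')+4=2+4=6
L[11]='b': occ=0, LF[11]=C('b')+0=7+0=7
L[12]='b': occ=1, LF[12]=C('b')+1=7+1=8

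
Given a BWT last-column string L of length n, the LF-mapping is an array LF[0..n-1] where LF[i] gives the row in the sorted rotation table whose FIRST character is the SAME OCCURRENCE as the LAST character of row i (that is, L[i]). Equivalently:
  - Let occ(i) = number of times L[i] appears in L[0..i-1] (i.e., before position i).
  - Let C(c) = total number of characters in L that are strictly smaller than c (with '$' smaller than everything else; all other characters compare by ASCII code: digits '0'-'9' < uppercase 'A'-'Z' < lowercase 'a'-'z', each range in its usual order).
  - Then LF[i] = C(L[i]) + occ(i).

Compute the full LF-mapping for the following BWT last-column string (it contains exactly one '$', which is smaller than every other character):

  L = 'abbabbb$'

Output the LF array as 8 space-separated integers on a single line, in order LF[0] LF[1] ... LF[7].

Answer: 1 3 4 2 5 6 7 0

Derivation:
Char counts: '$':1, 'a':2, 'b':5
C (first-col start): C('$')=0, C('a')=1, C('b')=3
L[0]='a': occ=0, LF[0]=C('a')+0=1+0=1
L[1]='b': occ=0, LF[1]=C('b')+0=3+0=3
L[2]='b': occ=1, LF[2]=C('b')+1=3+1=4
L[3]='a': occ=1, LF[3]=C('a')+1=1+1=2
L[4]='b': occ=2, LF[4]=C('b')+2=3+2=5
L[5]='b': occ=3, LF[5]=C('b')+3=3+3=6
L[6]='b': occ=4, LF[6]=C('b')+4=3+4=7
L[7]='$': occ=0, LF[7]=C('$')+0=0+0=0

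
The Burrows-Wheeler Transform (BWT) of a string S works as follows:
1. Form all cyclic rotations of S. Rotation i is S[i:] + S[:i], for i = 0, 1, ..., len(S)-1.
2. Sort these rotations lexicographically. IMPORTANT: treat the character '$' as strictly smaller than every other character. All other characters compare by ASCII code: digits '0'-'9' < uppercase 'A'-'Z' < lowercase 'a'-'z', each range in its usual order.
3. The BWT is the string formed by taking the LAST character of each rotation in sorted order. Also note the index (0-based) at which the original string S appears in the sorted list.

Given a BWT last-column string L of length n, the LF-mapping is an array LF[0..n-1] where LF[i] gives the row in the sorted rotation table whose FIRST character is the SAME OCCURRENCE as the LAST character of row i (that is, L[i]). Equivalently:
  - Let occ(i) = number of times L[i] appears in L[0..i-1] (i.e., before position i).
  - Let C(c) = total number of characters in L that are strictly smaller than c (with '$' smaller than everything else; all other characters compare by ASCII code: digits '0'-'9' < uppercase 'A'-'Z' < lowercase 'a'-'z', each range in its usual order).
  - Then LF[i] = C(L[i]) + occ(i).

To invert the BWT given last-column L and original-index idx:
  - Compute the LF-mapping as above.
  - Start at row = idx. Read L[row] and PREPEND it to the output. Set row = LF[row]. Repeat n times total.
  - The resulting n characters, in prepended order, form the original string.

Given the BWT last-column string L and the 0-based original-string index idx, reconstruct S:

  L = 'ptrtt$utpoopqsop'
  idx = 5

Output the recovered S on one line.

Answer: pqtotpuptorostp$

Derivation:
LF mapping: 4 11 9 12 13 0 15 14 5 1 2 6 8 10 3 7
Walk LF starting at row 5, prepending L[row]:
  step 1: row=5, L[5]='$', prepend. Next row=LF[5]=0
  step 2: row=0, L[0]='p', prepend. Next row=LF[0]=4
  step 3: row=4, L[4]='t', prepend. Next row=LF[4]=13
  step 4: row=13, L[13]='s', prepend. Next row=LF[13]=10
  step 5: row=10, L[10]='o', prepend. Next row=LF[10]=2
  step 6: row=2, L[2]='r', prepend. Next row=LF[2]=9
  step 7: row=9, L[9]='o', prepend. Next row=LF[9]=1
  step 8: row=1, L[1]='t', prepend. Next row=LF[1]=11
  step 9: row=11, L[11]='p', prepend. Next row=LF[11]=6
  step 10: row=6, L[6]='u', prepend. Next row=LF[6]=15
  step 11: row=15, L[15]='p', prepend. Next row=LF[15]=7
  step 12: row=7, L[7]='t', prepend. Next row=LF[7]=14
  step 13: row=14, L[14]='o', prepend. Next row=LF[14]=3
  step 14: row=3, L[3]='t', prepend. Next row=LF[3]=12
  step 15: row=12, L[12]='q', prepend. Next row=LF[12]=8
  step 16: row=8, L[8]='p', prepend. Next row=LF[8]=5
Reversed output: pqtotpuptorostp$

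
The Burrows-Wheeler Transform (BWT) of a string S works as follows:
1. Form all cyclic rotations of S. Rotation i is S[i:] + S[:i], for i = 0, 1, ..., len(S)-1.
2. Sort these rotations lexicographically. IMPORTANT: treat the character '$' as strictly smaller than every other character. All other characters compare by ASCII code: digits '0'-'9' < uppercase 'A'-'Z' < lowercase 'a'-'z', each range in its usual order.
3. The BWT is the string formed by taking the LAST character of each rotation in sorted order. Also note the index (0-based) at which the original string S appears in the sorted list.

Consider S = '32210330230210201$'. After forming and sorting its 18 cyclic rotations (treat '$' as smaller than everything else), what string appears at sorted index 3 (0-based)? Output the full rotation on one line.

Answer: 0210201$3221033023

Derivation:
All 18 rotations (rotation i = S[i:]+S[:i]):
  rot[0] = 32210330230210201$
  rot[1] = 2210330230210201$3
  rot[2] = 210330230210201$32
  rot[3] = 10330230210201$322
  rot[4] = 0330230210201$3221
  rot[5] = 330230210201$32210
  rot[6] = 30230210201$322103
  rot[7] = 0230210201$3221033
  rot[8] = 230210201$32210330
  rot[9] = 30210201$322103302
  rot[10] = 0210201$3221033023
  rot[11] = 210201$32210330230
  rot[12] = 10201$322103302302
  rot[13] = 0201$3221033023021
  rot[14] = 201$32210330230210
  rot[15] = 01$322103302302102
  rot[16] = 1$3221033023021020
  rot[17] = $32210330230210201
Sorted (with $ < everything):
  sorted[0] = $32210330230210201
  sorted[1] = 01$322103302302102
  sorted[2] = 0201$3221033023021
  sorted[3] = 0210201$3221033023
  sorted[4] = 0230210201$3221033
  sorted[5] = 0330230210201$3221
  sorted[6] = 1$3221033023021020
  sorted[7] = 10201$322103302302
  sorted[8] = 10330230210201$322
  sorted[9] = 201$32210330230210
  sorted[10] = 210201$32210330230
  sorted[11] = 210330230210201$32
  sorted[12] = 2210330230210201$3
  sorted[13] = 230210201$32210330
  sorted[14] = 30210201$322103302
  sorted[15] = 30230210201$322103
  sorted[16] = 32210330230210201$
  sorted[17] = 330230210201$32210
sorted[3] = 0210201$3221033023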